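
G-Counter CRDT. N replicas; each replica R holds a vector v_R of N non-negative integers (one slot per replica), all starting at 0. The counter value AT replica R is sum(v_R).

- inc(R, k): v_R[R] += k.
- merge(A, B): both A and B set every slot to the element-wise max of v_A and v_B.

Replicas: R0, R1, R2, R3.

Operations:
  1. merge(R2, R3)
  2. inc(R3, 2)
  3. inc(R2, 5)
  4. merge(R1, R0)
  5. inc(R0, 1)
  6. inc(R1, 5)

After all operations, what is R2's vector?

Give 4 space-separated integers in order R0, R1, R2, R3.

Answer: 0 0 5 0

Derivation:
Op 1: merge R2<->R3 -> R2=(0,0,0,0) R3=(0,0,0,0)
Op 2: inc R3 by 2 -> R3=(0,0,0,2) value=2
Op 3: inc R2 by 5 -> R2=(0,0,5,0) value=5
Op 4: merge R1<->R0 -> R1=(0,0,0,0) R0=(0,0,0,0)
Op 5: inc R0 by 1 -> R0=(1,0,0,0) value=1
Op 6: inc R1 by 5 -> R1=(0,5,0,0) value=5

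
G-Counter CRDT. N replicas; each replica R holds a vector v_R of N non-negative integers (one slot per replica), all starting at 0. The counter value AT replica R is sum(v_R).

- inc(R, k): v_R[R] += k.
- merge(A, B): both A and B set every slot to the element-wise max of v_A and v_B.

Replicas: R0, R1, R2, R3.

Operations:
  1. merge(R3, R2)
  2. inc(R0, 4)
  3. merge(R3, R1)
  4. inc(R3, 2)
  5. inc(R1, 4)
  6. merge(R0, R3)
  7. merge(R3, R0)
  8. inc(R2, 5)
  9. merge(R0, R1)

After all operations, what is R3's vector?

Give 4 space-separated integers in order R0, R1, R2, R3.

Answer: 4 0 0 2

Derivation:
Op 1: merge R3<->R2 -> R3=(0,0,0,0) R2=(0,0,0,0)
Op 2: inc R0 by 4 -> R0=(4,0,0,0) value=4
Op 3: merge R3<->R1 -> R3=(0,0,0,0) R1=(0,0,0,0)
Op 4: inc R3 by 2 -> R3=(0,0,0,2) value=2
Op 5: inc R1 by 4 -> R1=(0,4,0,0) value=4
Op 6: merge R0<->R3 -> R0=(4,0,0,2) R3=(4,0,0,2)
Op 7: merge R3<->R0 -> R3=(4,0,0,2) R0=(4,0,0,2)
Op 8: inc R2 by 5 -> R2=(0,0,5,0) value=5
Op 9: merge R0<->R1 -> R0=(4,4,0,2) R1=(4,4,0,2)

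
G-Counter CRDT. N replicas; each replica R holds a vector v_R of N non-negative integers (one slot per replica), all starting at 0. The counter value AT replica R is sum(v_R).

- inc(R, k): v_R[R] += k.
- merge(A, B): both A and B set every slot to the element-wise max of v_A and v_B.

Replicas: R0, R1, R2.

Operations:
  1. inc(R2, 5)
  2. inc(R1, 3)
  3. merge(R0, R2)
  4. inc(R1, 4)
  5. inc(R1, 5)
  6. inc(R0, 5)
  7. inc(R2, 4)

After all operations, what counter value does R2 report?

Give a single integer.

Answer: 9

Derivation:
Op 1: inc R2 by 5 -> R2=(0,0,5) value=5
Op 2: inc R1 by 3 -> R1=(0,3,0) value=3
Op 3: merge R0<->R2 -> R0=(0,0,5) R2=(0,0,5)
Op 4: inc R1 by 4 -> R1=(0,7,0) value=7
Op 5: inc R1 by 5 -> R1=(0,12,0) value=12
Op 6: inc R0 by 5 -> R0=(5,0,5) value=10
Op 7: inc R2 by 4 -> R2=(0,0,9) value=9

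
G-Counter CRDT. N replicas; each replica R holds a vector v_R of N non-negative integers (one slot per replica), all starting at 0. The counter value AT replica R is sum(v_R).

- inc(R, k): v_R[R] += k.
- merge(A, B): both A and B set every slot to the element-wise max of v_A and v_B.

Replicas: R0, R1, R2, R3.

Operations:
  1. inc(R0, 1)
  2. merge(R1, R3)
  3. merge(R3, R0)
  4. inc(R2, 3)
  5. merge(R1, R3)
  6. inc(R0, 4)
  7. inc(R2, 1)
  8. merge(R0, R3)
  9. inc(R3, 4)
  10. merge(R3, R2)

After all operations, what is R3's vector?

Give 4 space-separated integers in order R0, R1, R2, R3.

Op 1: inc R0 by 1 -> R0=(1,0,0,0) value=1
Op 2: merge R1<->R3 -> R1=(0,0,0,0) R3=(0,0,0,0)
Op 3: merge R3<->R0 -> R3=(1,0,0,0) R0=(1,0,0,0)
Op 4: inc R2 by 3 -> R2=(0,0,3,0) value=3
Op 5: merge R1<->R3 -> R1=(1,0,0,0) R3=(1,0,0,0)
Op 6: inc R0 by 4 -> R0=(5,0,0,0) value=5
Op 7: inc R2 by 1 -> R2=(0,0,4,0) value=4
Op 8: merge R0<->R3 -> R0=(5,0,0,0) R3=(5,0,0,0)
Op 9: inc R3 by 4 -> R3=(5,0,0,4) value=9
Op 10: merge R3<->R2 -> R3=(5,0,4,4) R2=(5,0,4,4)

Answer: 5 0 4 4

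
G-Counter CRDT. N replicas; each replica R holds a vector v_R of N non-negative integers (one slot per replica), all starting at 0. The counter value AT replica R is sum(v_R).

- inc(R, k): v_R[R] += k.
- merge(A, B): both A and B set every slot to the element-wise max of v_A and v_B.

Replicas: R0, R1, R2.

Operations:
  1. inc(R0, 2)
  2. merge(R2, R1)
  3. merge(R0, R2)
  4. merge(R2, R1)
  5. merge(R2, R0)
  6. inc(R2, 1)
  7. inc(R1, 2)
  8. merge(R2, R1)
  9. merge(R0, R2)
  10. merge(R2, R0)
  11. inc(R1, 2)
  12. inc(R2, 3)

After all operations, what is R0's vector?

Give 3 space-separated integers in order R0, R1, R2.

Op 1: inc R0 by 2 -> R0=(2,0,0) value=2
Op 2: merge R2<->R1 -> R2=(0,0,0) R1=(0,0,0)
Op 3: merge R0<->R2 -> R0=(2,0,0) R2=(2,0,0)
Op 4: merge R2<->R1 -> R2=(2,0,0) R1=(2,0,0)
Op 5: merge R2<->R0 -> R2=(2,0,0) R0=(2,0,0)
Op 6: inc R2 by 1 -> R2=(2,0,1) value=3
Op 7: inc R1 by 2 -> R1=(2,2,0) value=4
Op 8: merge R2<->R1 -> R2=(2,2,1) R1=(2,2,1)
Op 9: merge R0<->R2 -> R0=(2,2,1) R2=(2,2,1)
Op 10: merge R2<->R0 -> R2=(2,2,1) R0=(2,2,1)
Op 11: inc R1 by 2 -> R1=(2,4,1) value=7
Op 12: inc R2 by 3 -> R2=(2,2,4) value=8

Answer: 2 2 1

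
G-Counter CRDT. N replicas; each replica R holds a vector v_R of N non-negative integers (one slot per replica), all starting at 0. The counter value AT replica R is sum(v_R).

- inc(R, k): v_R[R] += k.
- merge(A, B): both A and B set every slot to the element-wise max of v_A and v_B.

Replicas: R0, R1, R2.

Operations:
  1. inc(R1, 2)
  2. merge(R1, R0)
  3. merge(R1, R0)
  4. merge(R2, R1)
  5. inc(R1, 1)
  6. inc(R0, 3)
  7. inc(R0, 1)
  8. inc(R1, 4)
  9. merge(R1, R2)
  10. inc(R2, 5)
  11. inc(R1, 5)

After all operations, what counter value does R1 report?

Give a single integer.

Op 1: inc R1 by 2 -> R1=(0,2,0) value=2
Op 2: merge R1<->R0 -> R1=(0,2,0) R0=(0,2,0)
Op 3: merge R1<->R0 -> R1=(0,2,0) R0=(0,2,0)
Op 4: merge R2<->R1 -> R2=(0,2,0) R1=(0,2,0)
Op 5: inc R1 by 1 -> R1=(0,3,0) value=3
Op 6: inc R0 by 3 -> R0=(3,2,0) value=5
Op 7: inc R0 by 1 -> R0=(4,2,0) value=6
Op 8: inc R1 by 4 -> R1=(0,7,0) value=7
Op 9: merge R1<->R2 -> R1=(0,7,0) R2=(0,7,0)
Op 10: inc R2 by 5 -> R2=(0,7,5) value=12
Op 11: inc R1 by 5 -> R1=(0,12,0) value=12

Answer: 12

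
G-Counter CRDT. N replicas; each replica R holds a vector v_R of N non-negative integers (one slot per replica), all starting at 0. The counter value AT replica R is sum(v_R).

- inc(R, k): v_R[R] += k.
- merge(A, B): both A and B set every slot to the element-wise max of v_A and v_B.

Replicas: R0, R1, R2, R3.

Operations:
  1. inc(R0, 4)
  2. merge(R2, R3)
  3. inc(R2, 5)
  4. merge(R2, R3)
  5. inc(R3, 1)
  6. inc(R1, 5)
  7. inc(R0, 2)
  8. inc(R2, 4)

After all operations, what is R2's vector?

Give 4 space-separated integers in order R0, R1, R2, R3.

Op 1: inc R0 by 4 -> R0=(4,0,0,0) value=4
Op 2: merge R2<->R3 -> R2=(0,0,0,0) R3=(0,0,0,0)
Op 3: inc R2 by 5 -> R2=(0,0,5,0) value=5
Op 4: merge R2<->R3 -> R2=(0,0,5,0) R3=(0,0,5,0)
Op 5: inc R3 by 1 -> R3=(0,0,5,1) value=6
Op 6: inc R1 by 5 -> R1=(0,5,0,0) value=5
Op 7: inc R0 by 2 -> R0=(6,0,0,0) value=6
Op 8: inc R2 by 4 -> R2=(0,0,9,0) value=9

Answer: 0 0 9 0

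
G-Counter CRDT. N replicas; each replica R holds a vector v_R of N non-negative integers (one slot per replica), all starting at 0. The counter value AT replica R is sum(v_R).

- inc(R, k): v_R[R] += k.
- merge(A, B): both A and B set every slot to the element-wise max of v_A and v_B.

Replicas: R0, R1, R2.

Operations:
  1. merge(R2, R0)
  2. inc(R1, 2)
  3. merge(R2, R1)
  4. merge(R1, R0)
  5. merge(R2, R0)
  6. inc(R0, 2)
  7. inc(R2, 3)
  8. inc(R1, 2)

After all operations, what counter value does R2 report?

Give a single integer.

Op 1: merge R2<->R0 -> R2=(0,0,0) R0=(0,0,0)
Op 2: inc R1 by 2 -> R1=(0,2,0) value=2
Op 3: merge R2<->R1 -> R2=(0,2,0) R1=(0,2,0)
Op 4: merge R1<->R0 -> R1=(0,2,0) R0=(0,2,0)
Op 5: merge R2<->R0 -> R2=(0,2,0) R0=(0,2,0)
Op 6: inc R0 by 2 -> R0=(2,2,0) value=4
Op 7: inc R2 by 3 -> R2=(0,2,3) value=5
Op 8: inc R1 by 2 -> R1=(0,4,0) value=4

Answer: 5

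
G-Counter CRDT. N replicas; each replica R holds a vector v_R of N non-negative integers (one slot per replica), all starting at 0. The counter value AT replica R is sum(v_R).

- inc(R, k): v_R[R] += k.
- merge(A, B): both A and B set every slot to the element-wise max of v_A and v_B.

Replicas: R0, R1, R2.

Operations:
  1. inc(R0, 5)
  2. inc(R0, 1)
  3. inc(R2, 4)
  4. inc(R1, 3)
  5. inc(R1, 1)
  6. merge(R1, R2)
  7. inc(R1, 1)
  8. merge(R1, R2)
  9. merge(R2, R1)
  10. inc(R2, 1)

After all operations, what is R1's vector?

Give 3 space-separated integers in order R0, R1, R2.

Answer: 0 5 4

Derivation:
Op 1: inc R0 by 5 -> R0=(5,0,0) value=5
Op 2: inc R0 by 1 -> R0=(6,0,0) value=6
Op 3: inc R2 by 4 -> R2=(0,0,4) value=4
Op 4: inc R1 by 3 -> R1=(0,3,0) value=3
Op 5: inc R1 by 1 -> R1=(0,4,0) value=4
Op 6: merge R1<->R2 -> R1=(0,4,4) R2=(0,4,4)
Op 7: inc R1 by 1 -> R1=(0,5,4) value=9
Op 8: merge R1<->R2 -> R1=(0,5,4) R2=(0,5,4)
Op 9: merge R2<->R1 -> R2=(0,5,4) R1=(0,5,4)
Op 10: inc R2 by 1 -> R2=(0,5,5) value=10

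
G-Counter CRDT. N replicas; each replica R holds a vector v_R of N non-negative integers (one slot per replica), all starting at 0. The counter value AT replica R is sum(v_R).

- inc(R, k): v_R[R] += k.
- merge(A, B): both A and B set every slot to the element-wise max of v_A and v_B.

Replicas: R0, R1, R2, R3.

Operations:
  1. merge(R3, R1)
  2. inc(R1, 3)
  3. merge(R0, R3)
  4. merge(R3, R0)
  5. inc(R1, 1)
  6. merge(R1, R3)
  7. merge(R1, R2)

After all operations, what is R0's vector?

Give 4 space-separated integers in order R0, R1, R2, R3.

Op 1: merge R3<->R1 -> R3=(0,0,0,0) R1=(0,0,0,0)
Op 2: inc R1 by 3 -> R1=(0,3,0,0) value=3
Op 3: merge R0<->R3 -> R0=(0,0,0,0) R3=(0,0,0,0)
Op 4: merge R3<->R0 -> R3=(0,0,0,0) R0=(0,0,0,0)
Op 5: inc R1 by 1 -> R1=(0,4,0,0) value=4
Op 6: merge R1<->R3 -> R1=(0,4,0,0) R3=(0,4,0,0)
Op 7: merge R1<->R2 -> R1=(0,4,0,0) R2=(0,4,0,0)

Answer: 0 0 0 0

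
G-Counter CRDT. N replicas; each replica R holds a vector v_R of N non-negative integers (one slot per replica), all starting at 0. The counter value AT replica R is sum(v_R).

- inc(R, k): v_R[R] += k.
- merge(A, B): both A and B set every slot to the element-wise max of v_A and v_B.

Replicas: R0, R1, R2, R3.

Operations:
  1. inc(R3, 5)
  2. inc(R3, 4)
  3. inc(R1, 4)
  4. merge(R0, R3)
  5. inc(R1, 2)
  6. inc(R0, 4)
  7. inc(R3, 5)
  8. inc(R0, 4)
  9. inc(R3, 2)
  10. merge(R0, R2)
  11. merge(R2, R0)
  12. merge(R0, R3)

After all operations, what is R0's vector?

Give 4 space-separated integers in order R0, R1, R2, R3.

Answer: 8 0 0 16

Derivation:
Op 1: inc R3 by 5 -> R3=(0,0,0,5) value=5
Op 2: inc R3 by 4 -> R3=(0,0,0,9) value=9
Op 3: inc R1 by 4 -> R1=(0,4,0,0) value=4
Op 4: merge R0<->R3 -> R0=(0,0,0,9) R3=(0,0,0,9)
Op 5: inc R1 by 2 -> R1=(0,6,0,0) value=6
Op 6: inc R0 by 4 -> R0=(4,0,0,9) value=13
Op 7: inc R3 by 5 -> R3=(0,0,0,14) value=14
Op 8: inc R0 by 4 -> R0=(8,0,0,9) value=17
Op 9: inc R3 by 2 -> R3=(0,0,0,16) value=16
Op 10: merge R0<->R2 -> R0=(8,0,0,9) R2=(8,0,0,9)
Op 11: merge R2<->R0 -> R2=(8,0,0,9) R0=(8,0,0,9)
Op 12: merge R0<->R3 -> R0=(8,0,0,16) R3=(8,0,0,16)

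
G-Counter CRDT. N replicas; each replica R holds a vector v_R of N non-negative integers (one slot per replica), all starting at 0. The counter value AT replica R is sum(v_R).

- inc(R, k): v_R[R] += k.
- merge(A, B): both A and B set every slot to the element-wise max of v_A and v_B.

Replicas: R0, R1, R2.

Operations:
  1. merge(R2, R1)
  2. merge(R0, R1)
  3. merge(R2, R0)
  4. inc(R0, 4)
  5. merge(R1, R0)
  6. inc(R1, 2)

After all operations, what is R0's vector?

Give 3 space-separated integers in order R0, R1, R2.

Answer: 4 0 0

Derivation:
Op 1: merge R2<->R1 -> R2=(0,0,0) R1=(0,0,0)
Op 2: merge R0<->R1 -> R0=(0,0,0) R1=(0,0,0)
Op 3: merge R2<->R0 -> R2=(0,0,0) R0=(0,0,0)
Op 4: inc R0 by 4 -> R0=(4,0,0) value=4
Op 5: merge R1<->R0 -> R1=(4,0,0) R0=(4,0,0)
Op 6: inc R1 by 2 -> R1=(4,2,0) value=6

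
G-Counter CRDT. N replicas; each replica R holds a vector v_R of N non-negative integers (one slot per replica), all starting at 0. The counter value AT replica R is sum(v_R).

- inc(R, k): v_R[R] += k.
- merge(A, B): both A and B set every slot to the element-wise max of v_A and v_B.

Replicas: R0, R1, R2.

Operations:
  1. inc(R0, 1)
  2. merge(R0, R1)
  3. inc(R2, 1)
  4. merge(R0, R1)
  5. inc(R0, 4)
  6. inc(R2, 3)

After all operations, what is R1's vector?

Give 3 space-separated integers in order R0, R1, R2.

Answer: 1 0 0

Derivation:
Op 1: inc R0 by 1 -> R0=(1,0,0) value=1
Op 2: merge R0<->R1 -> R0=(1,0,0) R1=(1,0,0)
Op 3: inc R2 by 1 -> R2=(0,0,1) value=1
Op 4: merge R0<->R1 -> R0=(1,0,0) R1=(1,0,0)
Op 5: inc R0 by 4 -> R0=(5,0,0) value=5
Op 6: inc R2 by 3 -> R2=(0,0,4) value=4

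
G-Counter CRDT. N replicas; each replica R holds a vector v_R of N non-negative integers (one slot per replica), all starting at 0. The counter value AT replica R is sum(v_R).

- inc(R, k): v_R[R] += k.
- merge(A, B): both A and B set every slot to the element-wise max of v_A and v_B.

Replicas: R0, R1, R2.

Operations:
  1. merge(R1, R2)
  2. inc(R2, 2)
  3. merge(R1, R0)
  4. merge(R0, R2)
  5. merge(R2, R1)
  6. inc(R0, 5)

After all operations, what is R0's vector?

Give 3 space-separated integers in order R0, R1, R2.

Op 1: merge R1<->R2 -> R1=(0,0,0) R2=(0,0,0)
Op 2: inc R2 by 2 -> R2=(0,0,2) value=2
Op 3: merge R1<->R0 -> R1=(0,0,0) R0=(0,0,0)
Op 4: merge R0<->R2 -> R0=(0,0,2) R2=(0,0,2)
Op 5: merge R2<->R1 -> R2=(0,0,2) R1=(0,0,2)
Op 6: inc R0 by 5 -> R0=(5,0,2) value=7

Answer: 5 0 2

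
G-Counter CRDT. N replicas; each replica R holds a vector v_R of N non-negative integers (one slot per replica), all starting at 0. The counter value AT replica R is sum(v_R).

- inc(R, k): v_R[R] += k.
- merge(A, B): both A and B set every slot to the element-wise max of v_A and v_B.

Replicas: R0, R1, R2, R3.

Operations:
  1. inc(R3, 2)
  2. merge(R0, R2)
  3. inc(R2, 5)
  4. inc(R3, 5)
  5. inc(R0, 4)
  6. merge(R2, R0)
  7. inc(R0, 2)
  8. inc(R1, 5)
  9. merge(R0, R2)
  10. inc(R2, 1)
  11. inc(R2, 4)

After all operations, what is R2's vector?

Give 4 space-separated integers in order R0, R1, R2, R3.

Op 1: inc R3 by 2 -> R3=(0,0,0,2) value=2
Op 2: merge R0<->R2 -> R0=(0,0,0,0) R2=(0,0,0,0)
Op 3: inc R2 by 5 -> R2=(0,0,5,0) value=5
Op 4: inc R3 by 5 -> R3=(0,0,0,7) value=7
Op 5: inc R0 by 4 -> R0=(4,0,0,0) value=4
Op 6: merge R2<->R0 -> R2=(4,0,5,0) R0=(4,0,5,0)
Op 7: inc R0 by 2 -> R0=(6,0,5,0) value=11
Op 8: inc R1 by 5 -> R1=(0,5,0,0) value=5
Op 9: merge R0<->R2 -> R0=(6,0,5,0) R2=(6,0,5,0)
Op 10: inc R2 by 1 -> R2=(6,0,6,0) value=12
Op 11: inc R2 by 4 -> R2=(6,0,10,0) value=16

Answer: 6 0 10 0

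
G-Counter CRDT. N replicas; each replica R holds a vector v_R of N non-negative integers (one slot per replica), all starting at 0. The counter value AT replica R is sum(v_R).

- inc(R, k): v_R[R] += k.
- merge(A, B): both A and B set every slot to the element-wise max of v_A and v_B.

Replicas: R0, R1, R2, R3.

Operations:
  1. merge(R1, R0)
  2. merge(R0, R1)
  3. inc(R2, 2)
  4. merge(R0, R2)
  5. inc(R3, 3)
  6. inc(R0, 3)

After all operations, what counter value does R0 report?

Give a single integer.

Answer: 5

Derivation:
Op 1: merge R1<->R0 -> R1=(0,0,0,0) R0=(0,0,0,0)
Op 2: merge R0<->R1 -> R0=(0,0,0,0) R1=(0,0,0,0)
Op 3: inc R2 by 2 -> R2=(0,0,2,0) value=2
Op 4: merge R0<->R2 -> R0=(0,0,2,0) R2=(0,0,2,0)
Op 5: inc R3 by 3 -> R3=(0,0,0,3) value=3
Op 6: inc R0 by 3 -> R0=(3,0,2,0) value=5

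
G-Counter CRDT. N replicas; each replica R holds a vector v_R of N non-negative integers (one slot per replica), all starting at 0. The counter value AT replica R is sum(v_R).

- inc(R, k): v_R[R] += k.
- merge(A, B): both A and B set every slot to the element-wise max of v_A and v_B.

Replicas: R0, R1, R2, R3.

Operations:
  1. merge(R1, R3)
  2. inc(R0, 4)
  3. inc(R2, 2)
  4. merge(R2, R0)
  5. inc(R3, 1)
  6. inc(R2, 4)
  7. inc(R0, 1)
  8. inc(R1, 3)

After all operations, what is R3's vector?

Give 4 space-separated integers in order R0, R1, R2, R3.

Op 1: merge R1<->R3 -> R1=(0,0,0,0) R3=(0,0,0,0)
Op 2: inc R0 by 4 -> R0=(4,0,0,0) value=4
Op 3: inc R2 by 2 -> R2=(0,0,2,0) value=2
Op 4: merge R2<->R0 -> R2=(4,0,2,0) R0=(4,0,2,0)
Op 5: inc R3 by 1 -> R3=(0,0,0,1) value=1
Op 6: inc R2 by 4 -> R2=(4,0,6,0) value=10
Op 7: inc R0 by 1 -> R0=(5,0,2,0) value=7
Op 8: inc R1 by 3 -> R1=(0,3,0,0) value=3

Answer: 0 0 0 1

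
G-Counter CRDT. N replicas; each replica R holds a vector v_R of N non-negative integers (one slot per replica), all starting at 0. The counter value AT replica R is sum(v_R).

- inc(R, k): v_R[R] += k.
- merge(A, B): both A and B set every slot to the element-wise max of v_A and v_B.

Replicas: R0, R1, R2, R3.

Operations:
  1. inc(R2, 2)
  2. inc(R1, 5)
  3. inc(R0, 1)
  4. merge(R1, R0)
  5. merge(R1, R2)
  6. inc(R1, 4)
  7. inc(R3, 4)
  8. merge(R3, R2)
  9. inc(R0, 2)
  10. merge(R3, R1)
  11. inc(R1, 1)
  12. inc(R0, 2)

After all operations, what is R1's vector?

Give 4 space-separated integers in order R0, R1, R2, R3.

Op 1: inc R2 by 2 -> R2=(0,0,2,0) value=2
Op 2: inc R1 by 5 -> R1=(0,5,0,0) value=5
Op 3: inc R0 by 1 -> R0=(1,0,0,0) value=1
Op 4: merge R1<->R0 -> R1=(1,5,0,0) R0=(1,5,0,0)
Op 5: merge R1<->R2 -> R1=(1,5,2,0) R2=(1,5,2,0)
Op 6: inc R1 by 4 -> R1=(1,9,2,0) value=12
Op 7: inc R3 by 4 -> R3=(0,0,0,4) value=4
Op 8: merge R3<->R2 -> R3=(1,5,2,4) R2=(1,5,2,4)
Op 9: inc R0 by 2 -> R0=(3,5,0,0) value=8
Op 10: merge R3<->R1 -> R3=(1,9,2,4) R1=(1,9,2,4)
Op 11: inc R1 by 1 -> R1=(1,10,2,4) value=17
Op 12: inc R0 by 2 -> R0=(5,5,0,0) value=10

Answer: 1 10 2 4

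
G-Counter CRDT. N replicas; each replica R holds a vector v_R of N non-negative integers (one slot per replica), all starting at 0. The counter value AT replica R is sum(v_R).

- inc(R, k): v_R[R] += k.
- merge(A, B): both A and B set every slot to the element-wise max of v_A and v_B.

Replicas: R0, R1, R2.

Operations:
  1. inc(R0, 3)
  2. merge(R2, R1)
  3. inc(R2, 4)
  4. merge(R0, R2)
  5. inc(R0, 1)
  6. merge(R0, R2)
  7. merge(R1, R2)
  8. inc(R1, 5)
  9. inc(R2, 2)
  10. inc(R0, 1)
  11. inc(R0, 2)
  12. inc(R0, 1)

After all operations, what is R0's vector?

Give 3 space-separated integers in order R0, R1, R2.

Op 1: inc R0 by 3 -> R0=(3,0,0) value=3
Op 2: merge R2<->R1 -> R2=(0,0,0) R1=(0,0,0)
Op 3: inc R2 by 4 -> R2=(0,0,4) value=4
Op 4: merge R0<->R2 -> R0=(3,0,4) R2=(3,0,4)
Op 5: inc R0 by 1 -> R0=(4,0,4) value=8
Op 6: merge R0<->R2 -> R0=(4,0,4) R2=(4,0,4)
Op 7: merge R1<->R2 -> R1=(4,0,4) R2=(4,0,4)
Op 8: inc R1 by 5 -> R1=(4,5,4) value=13
Op 9: inc R2 by 2 -> R2=(4,0,6) value=10
Op 10: inc R0 by 1 -> R0=(5,0,4) value=9
Op 11: inc R0 by 2 -> R0=(7,0,4) value=11
Op 12: inc R0 by 1 -> R0=(8,0,4) value=12

Answer: 8 0 4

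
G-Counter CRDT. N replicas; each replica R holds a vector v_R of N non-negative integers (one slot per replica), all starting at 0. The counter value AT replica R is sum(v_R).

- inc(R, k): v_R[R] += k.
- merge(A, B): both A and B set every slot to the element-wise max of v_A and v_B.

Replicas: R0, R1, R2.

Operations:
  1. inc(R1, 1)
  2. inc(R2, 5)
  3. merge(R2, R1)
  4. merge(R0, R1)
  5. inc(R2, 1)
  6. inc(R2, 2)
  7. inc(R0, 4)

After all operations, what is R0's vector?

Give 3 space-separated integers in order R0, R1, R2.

Op 1: inc R1 by 1 -> R1=(0,1,0) value=1
Op 2: inc R2 by 5 -> R2=(0,0,5) value=5
Op 3: merge R2<->R1 -> R2=(0,1,5) R1=(0,1,5)
Op 4: merge R0<->R1 -> R0=(0,1,5) R1=(0,1,5)
Op 5: inc R2 by 1 -> R2=(0,1,6) value=7
Op 6: inc R2 by 2 -> R2=(0,1,8) value=9
Op 7: inc R0 by 4 -> R0=(4,1,5) value=10

Answer: 4 1 5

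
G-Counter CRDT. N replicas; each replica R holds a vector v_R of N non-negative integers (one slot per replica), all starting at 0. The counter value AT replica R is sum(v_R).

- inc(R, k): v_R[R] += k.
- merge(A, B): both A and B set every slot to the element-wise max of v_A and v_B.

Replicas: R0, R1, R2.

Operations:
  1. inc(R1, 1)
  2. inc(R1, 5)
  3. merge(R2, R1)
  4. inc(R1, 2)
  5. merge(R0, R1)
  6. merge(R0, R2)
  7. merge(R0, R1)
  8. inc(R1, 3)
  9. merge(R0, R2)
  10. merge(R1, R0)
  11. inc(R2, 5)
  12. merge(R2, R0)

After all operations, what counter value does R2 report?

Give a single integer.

Answer: 16

Derivation:
Op 1: inc R1 by 1 -> R1=(0,1,0) value=1
Op 2: inc R1 by 5 -> R1=(0,6,0) value=6
Op 3: merge R2<->R1 -> R2=(0,6,0) R1=(0,6,0)
Op 4: inc R1 by 2 -> R1=(0,8,0) value=8
Op 5: merge R0<->R1 -> R0=(0,8,0) R1=(0,8,0)
Op 6: merge R0<->R2 -> R0=(0,8,0) R2=(0,8,0)
Op 7: merge R0<->R1 -> R0=(0,8,0) R1=(0,8,0)
Op 8: inc R1 by 3 -> R1=(0,11,0) value=11
Op 9: merge R0<->R2 -> R0=(0,8,0) R2=(0,8,0)
Op 10: merge R1<->R0 -> R1=(0,11,0) R0=(0,11,0)
Op 11: inc R2 by 5 -> R2=(0,8,5) value=13
Op 12: merge R2<->R0 -> R2=(0,11,5) R0=(0,11,5)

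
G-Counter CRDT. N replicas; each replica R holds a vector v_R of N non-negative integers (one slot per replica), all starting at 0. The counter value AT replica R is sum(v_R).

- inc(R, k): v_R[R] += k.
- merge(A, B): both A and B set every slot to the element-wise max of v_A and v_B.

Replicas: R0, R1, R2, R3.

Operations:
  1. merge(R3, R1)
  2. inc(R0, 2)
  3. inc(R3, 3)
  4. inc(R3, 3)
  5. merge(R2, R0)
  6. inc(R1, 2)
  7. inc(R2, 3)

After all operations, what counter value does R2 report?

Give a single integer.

Answer: 5

Derivation:
Op 1: merge R3<->R1 -> R3=(0,0,0,0) R1=(0,0,0,0)
Op 2: inc R0 by 2 -> R0=(2,0,0,0) value=2
Op 3: inc R3 by 3 -> R3=(0,0,0,3) value=3
Op 4: inc R3 by 3 -> R3=(0,0,0,6) value=6
Op 5: merge R2<->R0 -> R2=(2,0,0,0) R0=(2,0,0,0)
Op 6: inc R1 by 2 -> R1=(0,2,0,0) value=2
Op 7: inc R2 by 3 -> R2=(2,0,3,0) value=5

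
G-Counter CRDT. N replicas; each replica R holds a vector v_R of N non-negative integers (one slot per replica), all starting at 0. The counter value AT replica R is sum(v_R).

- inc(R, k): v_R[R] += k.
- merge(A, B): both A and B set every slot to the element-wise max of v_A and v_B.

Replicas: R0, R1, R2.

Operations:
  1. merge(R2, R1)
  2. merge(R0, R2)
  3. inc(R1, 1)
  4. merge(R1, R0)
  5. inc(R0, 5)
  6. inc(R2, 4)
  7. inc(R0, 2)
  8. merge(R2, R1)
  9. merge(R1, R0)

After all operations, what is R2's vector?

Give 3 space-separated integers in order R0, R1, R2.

Op 1: merge R2<->R1 -> R2=(0,0,0) R1=(0,0,0)
Op 2: merge R0<->R2 -> R0=(0,0,0) R2=(0,0,0)
Op 3: inc R1 by 1 -> R1=(0,1,0) value=1
Op 4: merge R1<->R0 -> R1=(0,1,0) R0=(0,1,0)
Op 5: inc R0 by 5 -> R0=(5,1,0) value=6
Op 6: inc R2 by 4 -> R2=(0,0,4) value=4
Op 7: inc R0 by 2 -> R0=(7,1,0) value=8
Op 8: merge R2<->R1 -> R2=(0,1,4) R1=(0,1,4)
Op 9: merge R1<->R0 -> R1=(7,1,4) R0=(7,1,4)

Answer: 0 1 4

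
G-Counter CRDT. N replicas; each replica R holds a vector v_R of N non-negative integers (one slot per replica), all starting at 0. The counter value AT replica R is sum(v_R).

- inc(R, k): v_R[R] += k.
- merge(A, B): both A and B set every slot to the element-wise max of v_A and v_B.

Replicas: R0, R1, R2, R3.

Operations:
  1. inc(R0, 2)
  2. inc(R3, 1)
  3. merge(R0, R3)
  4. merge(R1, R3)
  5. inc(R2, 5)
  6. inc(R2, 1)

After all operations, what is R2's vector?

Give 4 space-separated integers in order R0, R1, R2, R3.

Answer: 0 0 6 0

Derivation:
Op 1: inc R0 by 2 -> R0=(2,0,0,0) value=2
Op 2: inc R3 by 1 -> R3=(0,0,0,1) value=1
Op 3: merge R0<->R3 -> R0=(2,0,0,1) R3=(2,0,0,1)
Op 4: merge R1<->R3 -> R1=(2,0,0,1) R3=(2,0,0,1)
Op 5: inc R2 by 5 -> R2=(0,0,5,0) value=5
Op 6: inc R2 by 1 -> R2=(0,0,6,0) value=6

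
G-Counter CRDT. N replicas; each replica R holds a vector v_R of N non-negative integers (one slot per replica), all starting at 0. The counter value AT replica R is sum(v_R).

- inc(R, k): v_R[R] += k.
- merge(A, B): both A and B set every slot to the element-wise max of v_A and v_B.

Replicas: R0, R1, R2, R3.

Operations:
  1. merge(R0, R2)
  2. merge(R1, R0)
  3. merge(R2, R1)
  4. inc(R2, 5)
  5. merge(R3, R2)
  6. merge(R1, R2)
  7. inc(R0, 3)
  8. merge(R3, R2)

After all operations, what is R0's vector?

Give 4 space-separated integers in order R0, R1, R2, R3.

Op 1: merge R0<->R2 -> R0=(0,0,0,0) R2=(0,0,0,0)
Op 2: merge R1<->R0 -> R1=(0,0,0,0) R0=(0,0,0,0)
Op 3: merge R2<->R1 -> R2=(0,0,0,0) R1=(0,0,0,0)
Op 4: inc R2 by 5 -> R2=(0,0,5,0) value=5
Op 5: merge R3<->R2 -> R3=(0,0,5,0) R2=(0,0,5,0)
Op 6: merge R1<->R2 -> R1=(0,0,5,0) R2=(0,0,5,0)
Op 7: inc R0 by 3 -> R0=(3,0,0,0) value=3
Op 8: merge R3<->R2 -> R3=(0,0,5,0) R2=(0,0,5,0)

Answer: 3 0 0 0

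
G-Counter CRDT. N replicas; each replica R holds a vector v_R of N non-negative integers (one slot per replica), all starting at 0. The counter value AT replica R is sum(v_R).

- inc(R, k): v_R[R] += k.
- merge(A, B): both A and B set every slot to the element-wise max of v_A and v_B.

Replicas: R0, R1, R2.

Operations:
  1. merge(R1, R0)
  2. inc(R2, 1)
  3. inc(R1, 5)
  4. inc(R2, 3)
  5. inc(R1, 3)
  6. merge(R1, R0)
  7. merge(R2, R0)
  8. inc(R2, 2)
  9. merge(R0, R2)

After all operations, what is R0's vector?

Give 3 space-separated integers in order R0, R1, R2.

Op 1: merge R1<->R0 -> R1=(0,0,0) R0=(0,0,0)
Op 2: inc R2 by 1 -> R2=(0,0,1) value=1
Op 3: inc R1 by 5 -> R1=(0,5,0) value=5
Op 4: inc R2 by 3 -> R2=(0,0,4) value=4
Op 5: inc R1 by 3 -> R1=(0,8,0) value=8
Op 6: merge R1<->R0 -> R1=(0,8,0) R0=(0,8,0)
Op 7: merge R2<->R0 -> R2=(0,8,4) R0=(0,8,4)
Op 8: inc R2 by 2 -> R2=(0,8,6) value=14
Op 9: merge R0<->R2 -> R0=(0,8,6) R2=(0,8,6)

Answer: 0 8 6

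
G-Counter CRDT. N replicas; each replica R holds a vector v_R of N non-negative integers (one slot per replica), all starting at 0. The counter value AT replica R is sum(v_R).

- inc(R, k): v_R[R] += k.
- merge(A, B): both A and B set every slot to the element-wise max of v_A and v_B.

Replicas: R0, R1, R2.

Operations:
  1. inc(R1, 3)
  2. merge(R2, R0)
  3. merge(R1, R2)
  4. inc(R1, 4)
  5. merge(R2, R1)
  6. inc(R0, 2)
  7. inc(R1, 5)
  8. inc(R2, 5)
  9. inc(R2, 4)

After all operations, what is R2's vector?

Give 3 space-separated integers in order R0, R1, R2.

Answer: 0 7 9

Derivation:
Op 1: inc R1 by 3 -> R1=(0,3,0) value=3
Op 2: merge R2<->R0 -> R2=(0,0,0) R0=(0,0,0)
Op 3: merge R1<->R2 -> R1=(0,3,0) R2=(0,3,0)
Op 4: inc R1 by 4 -> R1=(0,7,0) value=7
Op 5: merge R2<->R1 -> R2=(0,7,0) R1=(0,7,0)
Op 6: inc R0 by 2 -> R0=(2,0,0) value=2
Op 7: inc R1 by 5 -> R1=(0,12,0) value=12
Op 8: inc R2 by 5 -> R2=(0,7,5) value=12
Op 9: inc R2 by 4 -> R2=(0,7,9) value=16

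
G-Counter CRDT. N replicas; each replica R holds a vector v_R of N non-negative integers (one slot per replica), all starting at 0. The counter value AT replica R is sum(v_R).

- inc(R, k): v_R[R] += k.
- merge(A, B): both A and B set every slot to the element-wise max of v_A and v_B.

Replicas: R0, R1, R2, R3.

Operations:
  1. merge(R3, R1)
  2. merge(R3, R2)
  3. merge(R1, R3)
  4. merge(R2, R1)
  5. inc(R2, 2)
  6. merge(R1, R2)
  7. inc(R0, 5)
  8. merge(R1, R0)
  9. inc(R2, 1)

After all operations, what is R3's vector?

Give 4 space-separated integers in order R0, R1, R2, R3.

Op 1: merge R3<->R1 -> R3=(0,0,0,0) R1=(0,0,0,0)
Op 2: merge R3<->R2 -> R3=(0,0,0,0) R2=(0,0,0,0)
Op 3: merge R1<->R3 -> R1=(0,0,0,0) R3=(0,0,0,0)
Op 4: merge R2<->R1 -> R2=(0,0,0,0) R1=(0,0,0,0)
Op 5: inc R2 by 2 -> R2=(0,0,2,0) value=2
Op 6: merge R1<->R2 -> R1=(0,0,2,0) R2=(0,0,2,0)
Op 7: inc R0 by 5 -> R0=(5,0,0,0) value=5
Op 8: merge R1<->R0 -> R1=(5,0,2,0) R0=(5,0,2,0)
Op 9: inc R2 by 1 -> R2=(0,0,3,0) value=3

Answer: 0 0 0 0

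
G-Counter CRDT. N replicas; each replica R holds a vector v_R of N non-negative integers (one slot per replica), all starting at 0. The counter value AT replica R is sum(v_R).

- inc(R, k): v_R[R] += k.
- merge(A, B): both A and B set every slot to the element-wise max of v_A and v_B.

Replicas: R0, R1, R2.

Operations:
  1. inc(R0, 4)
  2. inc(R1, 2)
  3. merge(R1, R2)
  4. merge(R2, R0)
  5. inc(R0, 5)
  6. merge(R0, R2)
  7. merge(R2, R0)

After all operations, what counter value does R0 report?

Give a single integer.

Op 1: inc R0 by 4 -> R0=(4,0,0) value=4
Op 2: inc R1 by 2 -> R1=(0,2,0) value=2
Op 3: merge R1<->R2 -> R1=(0,2,0) R2=(0,2,0)
Op 4: merge R2<->R0 -> R2=(4,2,0) R0=(4,2,0)
Op 5: inc R0 by 5 -> R0=(9,2,0) value=11
Op 6: merge R0<->R2 -> R0=(9,2,0) R2=(9,2,0)
Op 7: merge R2<->R0 -> R2=(9,2,0) R0=(9,2,0)

Answer: 11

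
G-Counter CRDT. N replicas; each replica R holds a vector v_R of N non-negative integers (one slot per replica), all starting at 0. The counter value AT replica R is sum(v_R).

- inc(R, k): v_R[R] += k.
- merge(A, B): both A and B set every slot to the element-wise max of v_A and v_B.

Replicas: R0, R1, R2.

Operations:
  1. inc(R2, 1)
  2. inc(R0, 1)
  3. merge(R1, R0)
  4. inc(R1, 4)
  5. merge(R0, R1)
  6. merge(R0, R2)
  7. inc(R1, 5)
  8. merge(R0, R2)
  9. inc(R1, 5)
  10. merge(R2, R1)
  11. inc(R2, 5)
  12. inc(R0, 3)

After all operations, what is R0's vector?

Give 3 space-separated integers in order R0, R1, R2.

Answer: 4 4 1

Derivation:
Op 1: inc R2 by 1 -> R2=(0,0,1) value=1
Op 2: inc R0 by 1 -> R0=(1,0,0) value=1
Op 3: merge R1<->R0 -> R1=(1,0,0) R0=(1,0,0)
Op 4: inc R1 by 4 -> R1=(1,4,0) value=5
Op 5: merge R0<->R1 -> R0=(1,4,0) R1=(1,4,0)
Op 6: merge R0<->R2 -> R0=(1,4,1) R2=(1,4,1)
Op 7: inc R1 by 5 -> R1=(1,9,0) value=10
Op 8: merge R0<->R2 -> R0=(1,4,1) R2=(1,4,1)
Op 9: inc R1 by 5 -> R1=(1,14,0) value=15
Op 10: merge R2<->R1 -> R2=(1,14,1) R1=(1,14,1)
Op 11: inc R2 by 5 -> R2=(1,14,6) value=21
Op 12: inc R0 by 3 -> R0=(4,4,1) value=9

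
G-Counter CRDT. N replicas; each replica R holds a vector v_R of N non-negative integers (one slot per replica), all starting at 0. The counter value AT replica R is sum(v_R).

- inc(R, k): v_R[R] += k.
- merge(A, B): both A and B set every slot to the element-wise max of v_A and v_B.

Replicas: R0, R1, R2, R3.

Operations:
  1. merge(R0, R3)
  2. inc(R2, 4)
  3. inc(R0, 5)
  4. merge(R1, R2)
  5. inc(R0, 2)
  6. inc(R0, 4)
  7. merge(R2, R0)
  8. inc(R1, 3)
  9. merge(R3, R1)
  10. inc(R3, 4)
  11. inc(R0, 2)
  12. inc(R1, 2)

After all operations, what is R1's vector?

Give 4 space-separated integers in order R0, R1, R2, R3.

Op 1: merge R0<->R3 -> R0=(0,0,0,0) R3=(0,0,0,0)
Op 2: inc R2 by 4 -> R2=(0,0,4,0) value=4
Op 3: inc R0 by 5 -> R0=(5,0,0,0) value=5
Op 4: merge R1<->R2 -> R1=(0,0,4,0) R2=(0,0,4,0)
Op 5: inc R0 by 2 -> R0=(7,0,0,0) value=7
Op 6: inc R0 by 4 -> R0=(11,0,0,0) value=11
Op 7: merge R2<->R0 -> R2=(11,0,4,0) R0=(11,0,4,0)
Op 8: inc R1 by 3 -> R1=(0,3,4,0) value=7
Op 9: merge R3<->R1 -> R3=(0,3,4,0) R1=(0,3,4,0)
Op 10: inc R3 by 4 -> R3=(0,3,4,4) value=11
Op 11: inc R0 by 2 -> R0=(13,0,4,0) value=17
Op 12: inc R1 by 2 -> R1=(0,5,4,0) value=9

Answer: 0 5 4 0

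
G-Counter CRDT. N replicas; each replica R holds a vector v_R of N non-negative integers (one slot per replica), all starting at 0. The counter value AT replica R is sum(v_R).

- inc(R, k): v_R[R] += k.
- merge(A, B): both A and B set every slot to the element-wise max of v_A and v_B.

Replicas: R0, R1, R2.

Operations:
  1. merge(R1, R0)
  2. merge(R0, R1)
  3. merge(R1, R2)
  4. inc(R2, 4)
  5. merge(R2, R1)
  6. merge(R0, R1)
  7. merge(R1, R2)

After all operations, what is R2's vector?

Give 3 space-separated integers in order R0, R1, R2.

Answer: 0 0 4

Derivation:
Op 1: merge R1<->R0 -> R1=(0,0,0) R0=(0,0,0)
Op 2: merge R0<->R1 -> R0=(0,0,0) R1=(0,0,0)
Op 3: merge R1<->R2 -> R1=(0,0,0) R2=(0,0,0)
Op 4: inc R2 by 4 -> R2=(0,0,4) value=4
Op 5: merge R2<->R1 -> R2=(0,0,4) R1=(0,0,4)
Op 6: merge R0<->R1 -> R0=(0,0,4) R1=(0,0,4)
Op 7: merge R1<->R2 -> R1=(0,0,4) R2=(0,0,4)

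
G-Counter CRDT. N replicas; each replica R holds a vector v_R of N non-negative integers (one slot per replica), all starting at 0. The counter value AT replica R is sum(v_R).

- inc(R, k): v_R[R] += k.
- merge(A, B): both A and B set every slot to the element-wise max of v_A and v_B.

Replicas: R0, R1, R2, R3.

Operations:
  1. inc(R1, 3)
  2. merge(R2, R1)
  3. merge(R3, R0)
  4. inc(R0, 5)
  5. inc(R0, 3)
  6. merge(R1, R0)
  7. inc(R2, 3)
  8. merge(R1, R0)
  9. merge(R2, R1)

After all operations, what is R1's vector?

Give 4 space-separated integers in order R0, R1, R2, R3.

Op 1: inc R1 by 3 -> R1=(0,3,0,0) value=3
Op 2: merge R2<->R1 -> R2=(0,3,0,0) R1=(0,3,0,0)
Op 3: merge R3<->R0 -> R3=(0,0,0,0) R0=(0,0,0,0)
Op 4: inc R0 by 5 -> R0=(5,0,0,0) value=5
Op 5: inc R0 by 3 -> R0=(8,0,0,0) value=8
Op 6: merge R1<->R0 -> R1=(8,3,0,0) R0=(8,3,0,0)
Op 7: inc R2 by 3 -> R2=(0,3,3,0) value=6
Op 8: merge R1<->R0 -> R1=(8,3,0,0) R0=(8,3,0,0)
Op 9: merge R2<->R1 -> R2=(8,3,3,0) R1=(8,3,3,0)

Answer: 8 3 3 0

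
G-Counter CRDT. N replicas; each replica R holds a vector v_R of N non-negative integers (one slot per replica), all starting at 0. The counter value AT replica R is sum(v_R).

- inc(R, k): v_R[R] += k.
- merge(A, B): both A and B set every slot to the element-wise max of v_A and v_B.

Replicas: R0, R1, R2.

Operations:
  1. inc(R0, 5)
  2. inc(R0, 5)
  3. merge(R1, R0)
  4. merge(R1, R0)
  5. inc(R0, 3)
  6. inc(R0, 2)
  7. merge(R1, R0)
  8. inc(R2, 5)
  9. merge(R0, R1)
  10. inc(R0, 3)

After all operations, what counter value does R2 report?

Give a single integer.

Op 1: inc R0 by 5 -> R0=(5,0,0) value=5
Op 2: inc R0 by 5 -> R0=(10,0,0) value=10
Op 3: merge R1<->R0 -> R1=(10,0,0) R0=(10,0,0)
Op 4: merge R1<->R0 -> R1=(10,0,0) R0=(10,0,0)
Op 5: inc R0 by 3 -> R0=(13,0,0) value=13
Op 6: inc R0 by 2 -> R0=(15,0,0) value=15
Op 7: merge R1<->R0 -> R1=(15,0,0) R0=(15,0,0)
Op 8: inc R2 by 5 -> R2=(0,0,5) value=5
Op 9: merge R0<->R1 -> R0=(15,0,0) R1=(15,0,0)
Op 10: inc R0 by 3 -> R0=(18,0,0) value=18

Answer: 5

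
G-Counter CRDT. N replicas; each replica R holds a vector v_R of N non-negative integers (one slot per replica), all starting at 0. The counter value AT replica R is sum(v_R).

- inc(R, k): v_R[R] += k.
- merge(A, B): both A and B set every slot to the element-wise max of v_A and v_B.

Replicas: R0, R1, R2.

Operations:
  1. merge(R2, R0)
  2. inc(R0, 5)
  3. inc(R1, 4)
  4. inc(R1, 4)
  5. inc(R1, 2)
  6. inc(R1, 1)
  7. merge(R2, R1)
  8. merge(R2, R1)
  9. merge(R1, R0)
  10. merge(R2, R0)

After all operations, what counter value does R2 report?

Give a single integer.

Op 1: merge R2<->R0 -> R2=(0,0,0) R0=(0,0,0)
Op 2: inc R0 by 5 -> R0=(5,0,0) value=5
Op 3: inc R1 by 4 -> R1=(0,4,0) value=4
Op 4: inc R1 by 4 -> R1=(0,8,0) value=8
Op 5: inc R1 by 2 -> R1=(0,10,0) value=10
Op 6: inc R1 by 1 -> R1=(0,11,0) value=11
Op 7: merge R2<->R1 -> R2=(0,11,0) R1=(0,11,0)
Op 8: merge R2<->R1 -> R2=(0,11,0) R1=(0,11,0)
Op 9: merge R1<->R0 -> R1=(5,11,0) R0=(5,11,0)
Op 10: merge R2<->R0 -> R2=(5,11,0) R0=(5,11,0)

Answer: 16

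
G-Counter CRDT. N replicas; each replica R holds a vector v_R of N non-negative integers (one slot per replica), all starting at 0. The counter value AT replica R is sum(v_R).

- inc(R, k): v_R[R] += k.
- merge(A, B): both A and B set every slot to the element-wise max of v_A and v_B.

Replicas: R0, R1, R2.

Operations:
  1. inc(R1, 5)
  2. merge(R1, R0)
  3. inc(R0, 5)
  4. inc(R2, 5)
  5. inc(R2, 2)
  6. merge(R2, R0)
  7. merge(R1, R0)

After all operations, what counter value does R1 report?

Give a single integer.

Op 1: inc R1 by 5 -> R1=(0,5,0) value=5
Op 2: merge R1<->R0 -> R1=(0,5,0) R0=(0,5,0)
Op 3: inc R0 by 5 -> R0=(5,5,0) value=10
Op 4: inc R2 by 5 -> R2=(0,0,5) value=5
Op 5: inc R2 by 2 -> R2=(0,0,7) value=7
Op 6: merge R2<->R0 -> R2=(5,5,7) R0=(5,5,7)
Op 7: merge R1<->R0 -> R1=(5,5,7) R0=(5,5,7)

Answer: 17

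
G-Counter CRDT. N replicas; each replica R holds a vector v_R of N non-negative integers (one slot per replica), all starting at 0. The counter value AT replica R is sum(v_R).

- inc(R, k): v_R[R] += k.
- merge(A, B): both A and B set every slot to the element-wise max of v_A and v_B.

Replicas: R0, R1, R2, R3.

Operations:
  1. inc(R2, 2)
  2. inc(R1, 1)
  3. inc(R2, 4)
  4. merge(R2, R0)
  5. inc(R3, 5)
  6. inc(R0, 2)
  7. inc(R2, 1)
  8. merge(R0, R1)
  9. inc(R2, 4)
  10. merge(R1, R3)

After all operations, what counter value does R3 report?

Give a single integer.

Answer: 14

Derivation:
Op 1: inc R2 by 2 -> R2=(0,0,2,0) value=2
Op 2: inc R1 by 1 -> R1=(0,1,0,0) value=1
Op 3: inc R2 by 4 -> R2=(0,0,6,0) value=6
Op 4: merge R2<->R0 -> R2=(0,0,6,0) R0=(0,0,6,0)
Op 5: inc R3 by 5 -> R3=(0,0,0,5) value=5
Op 6: inc R0 by 2 -> R0=(2,0,6,0) value=8
Op 7: inc R2 by 1 -> R2=(0,0,7,0) value=7
Op 8: merge R0<->R1 -> R0=(2,1,6,0) R1=(2,1,6,0)
Op 9: inc R2 by 4 -> R2=(0,0,11,0) value=11
Op 10: merge R1<->R3 -> R1=(2,1,6,5) R3=(2,1,6,5)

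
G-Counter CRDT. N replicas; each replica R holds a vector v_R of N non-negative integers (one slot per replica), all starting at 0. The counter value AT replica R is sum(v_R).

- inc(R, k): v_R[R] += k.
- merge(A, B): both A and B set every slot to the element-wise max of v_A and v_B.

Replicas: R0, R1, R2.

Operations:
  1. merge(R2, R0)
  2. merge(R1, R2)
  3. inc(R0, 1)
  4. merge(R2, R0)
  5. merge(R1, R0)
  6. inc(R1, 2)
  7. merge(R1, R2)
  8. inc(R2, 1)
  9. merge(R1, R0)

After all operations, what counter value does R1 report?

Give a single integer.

Op 1: merge R2<->R0 -> R2=(0,0,0) R0=(0,0,0)
Op 2: merge R1<->R2 -> R1=(0,0,0) R2=(0,0,0)
Op 3: inc R0 by 1 -> R0=(1,0,0) value=1
Op 4: merge R2<->R0 -> R2=(1,0,0) R0=(1,0,0)
Op 5: merge R1<->R0 -> R1=(1,0,0) R0=(1,0,0)
Op 6: inc R1 by 2 -> R1=(1,2,0) value=3
Op 7: merge R1<->R2 -> R1=(1,2,0) R2=(1,2,0)
Op 8: inc R2 by 1 -> R2=(1,2,1) value=4
Op 9: merge R1<->R0 -> R1=(1,2,0) R0=(1,2,0)

Answer: 3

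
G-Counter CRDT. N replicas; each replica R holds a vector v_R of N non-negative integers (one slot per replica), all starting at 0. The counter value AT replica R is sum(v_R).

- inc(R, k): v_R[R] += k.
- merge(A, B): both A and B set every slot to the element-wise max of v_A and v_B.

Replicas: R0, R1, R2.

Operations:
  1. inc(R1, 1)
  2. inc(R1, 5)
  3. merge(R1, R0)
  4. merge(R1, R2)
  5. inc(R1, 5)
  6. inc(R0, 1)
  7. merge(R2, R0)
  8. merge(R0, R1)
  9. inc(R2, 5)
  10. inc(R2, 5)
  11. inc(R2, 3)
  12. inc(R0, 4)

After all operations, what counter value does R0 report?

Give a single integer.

Answer: 16

Derivation:
Op 1: inc R1 by 1 -> R1=(0,1,0) value=1
Op 2: inc R1 by 5 -> R1=(0,6,0) value=6
Op 3: merge R1<->R0 -> R1=(0,6,0) R0=(0,6,0)
Op 4: merge R1<->R2 -> R1=(0,6,0) R2=(0,6,0)
Op 5: inc R1 by 5 -> R1=(0,11,0) value=11
Op 6: inc R0 by 1 -> R0=(1,6,0) value=7
Op 7: merge R2<->R0 -> R2=(1,6,0) R0=(1,6,0)
Op 8: merge R0<->R1 -> R0=(1,11,0) R1=(1,11,0)
Op 9: inc R2 by 5 -> R2=(1,6,5) value=12
Op 10: inc R2 by 5 -> R2=(1,6,10) value=17
Op 11: inc R2 by 3 -> R2=(1,6,13) value=20
Op 12: inc R0 by 4 -> R0=(5,11,0) value=16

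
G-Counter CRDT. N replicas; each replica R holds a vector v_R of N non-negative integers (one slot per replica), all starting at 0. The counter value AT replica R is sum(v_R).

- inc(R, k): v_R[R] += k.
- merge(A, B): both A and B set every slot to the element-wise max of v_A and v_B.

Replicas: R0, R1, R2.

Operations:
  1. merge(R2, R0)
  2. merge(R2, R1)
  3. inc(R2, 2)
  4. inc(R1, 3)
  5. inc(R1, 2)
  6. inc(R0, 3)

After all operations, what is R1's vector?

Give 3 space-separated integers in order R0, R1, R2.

Op 1: merge R2<->R0 -> R2=(0,0,0) R0=(0,0,0)
Op 2: merge R2<->R1 -> R2=(0,0,0) R1=(0,0,0)
Op 3: inc R2 by 2 -> R2=(0,0,2) value=2
Op 4: inc R1 by 3 -> R1=(0,3,0) value=3
Op 5: inc R1 by 2 -> R1=(0,5,0) value=5
Op 6: inc R0 by 3 -> R0=(3,0,0) value=3

Answer: 0 5 0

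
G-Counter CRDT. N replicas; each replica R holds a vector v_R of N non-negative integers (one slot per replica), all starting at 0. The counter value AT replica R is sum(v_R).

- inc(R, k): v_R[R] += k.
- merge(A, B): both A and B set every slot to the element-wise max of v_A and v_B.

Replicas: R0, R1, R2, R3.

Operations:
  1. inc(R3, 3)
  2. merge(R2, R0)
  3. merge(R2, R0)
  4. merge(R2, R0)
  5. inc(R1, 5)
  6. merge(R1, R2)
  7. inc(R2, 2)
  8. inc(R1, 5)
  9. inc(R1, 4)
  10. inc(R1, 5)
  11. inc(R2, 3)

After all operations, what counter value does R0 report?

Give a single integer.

Answer: 0

Derivation:
Op 1: inc R3 by 3 -> R3=(0,0,0,3) value=3
Op 2: merge R2<->R0 -> R2=(0,0,0,0) R0=(0,0,0,0)
Op 3: merge R2<->R0 -> R2=(0,0,0,0) R0=(0,0,0,0)
Op 4: merge R2<->R0 -> R2=(0,0,0,0) R0=(0,0,0,0)
Op 5: inc R1 by 5 -> R1=(0,5,0,0) value=5
Op 6: merge R1<->R2 -> R1=(0,5,0,0) R2=(0,5,0,0)
Op 7: inc R2 by 2 -> R2=(0,5,2,0) value=7
Op 8: inc R1 by 5 -> R1=(0,10,0,0) value=10
Op 9: inc R1 by 4 -> R1=(0,14,0,0) value=14
Op 10: inc R1 by 5 -> R1=(0,19,0,0) value=19
Op 11: inc R2 by 3 -> R2=(0,5,5,0) value=10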